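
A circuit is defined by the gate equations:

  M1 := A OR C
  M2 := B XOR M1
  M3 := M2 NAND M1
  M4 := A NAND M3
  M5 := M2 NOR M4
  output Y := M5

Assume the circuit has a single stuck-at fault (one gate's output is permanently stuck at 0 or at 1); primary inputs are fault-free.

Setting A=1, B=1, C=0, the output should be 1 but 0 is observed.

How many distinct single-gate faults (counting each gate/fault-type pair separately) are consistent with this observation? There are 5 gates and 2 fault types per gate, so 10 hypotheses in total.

5

Fault-free: M1=1, M2=0, M3=1, M4=0, M5=1 → 1. Observed 0.
  M1 stuck-at-0: output 0 ✓
  M1 stuck-at-1: output 1 ✗
  M2 stuck-at-0: output 1 ✗
  M2 stuck-at-1: output 0 ✓
  M3 stuck-at-0: output 0 ✓
  M3 stuck-at-1: output 1 ✗
  M4 stuck-at-0: output 1 ✗
  M4 stuck-at-1: output 0 ✓
  M5 stuck-at-0: output 0 ✓
  M5 stuck-at-1: output 1 ✗
Consistent faults: {M1 stuck-at-0, M2 stuck-at-1, M3 stuck-at-0, M4 stuck-at-1, M5 stuck-at-0} — 5 in all.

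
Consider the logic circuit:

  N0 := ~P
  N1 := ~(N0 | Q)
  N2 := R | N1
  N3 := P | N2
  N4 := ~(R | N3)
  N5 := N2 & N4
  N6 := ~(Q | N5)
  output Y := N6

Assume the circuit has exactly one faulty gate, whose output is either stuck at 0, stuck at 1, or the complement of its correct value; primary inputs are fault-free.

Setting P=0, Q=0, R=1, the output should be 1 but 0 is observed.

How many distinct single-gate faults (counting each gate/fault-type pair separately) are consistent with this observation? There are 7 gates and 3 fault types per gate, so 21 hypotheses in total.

6

Fault-free: N0=1, N1=0, N2=1, N3=1, N4=0, N5=0, N6=1 → 1. Observed 0.
  N0: none of the 3 fault types match ✗
  N1: none of the 3 fault types match ✗
  N2: none of the 3 fault types match ✗
  N3: none of the 3 fault types match ✗
  N4: stuck-at-1, inverted output ✓; others ✗
  N5: stuck-at-1, inverted output ✓; others ✗
  N6: stuck-at-0, inverted output ✓; others ✗
Consistent faults: {N4 stuck-at-1, N4 inverted output, N5 stuck-at-1, N5 inverted output, N6 stuck-at-0, N6 inverted output} — 6 in all.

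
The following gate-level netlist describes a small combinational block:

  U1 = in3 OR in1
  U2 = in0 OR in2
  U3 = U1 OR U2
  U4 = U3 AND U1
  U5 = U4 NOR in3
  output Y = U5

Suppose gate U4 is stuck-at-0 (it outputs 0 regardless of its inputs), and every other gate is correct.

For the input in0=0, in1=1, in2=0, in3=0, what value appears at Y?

Propagate with U4 forced: U1=1, U2=0, U3=1, U4=0 [stuck-at-0], U5=1.
So Y = 1. (Without the fault it would be 0.)

1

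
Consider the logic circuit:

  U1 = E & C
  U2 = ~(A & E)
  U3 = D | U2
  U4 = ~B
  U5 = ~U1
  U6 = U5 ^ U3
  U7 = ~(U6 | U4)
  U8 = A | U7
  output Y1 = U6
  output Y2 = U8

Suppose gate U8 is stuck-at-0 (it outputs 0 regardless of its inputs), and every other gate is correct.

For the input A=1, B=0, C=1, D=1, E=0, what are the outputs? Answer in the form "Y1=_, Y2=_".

Y1=0, Y2=0

Propagate with U8 forced: U1=0, U2=1, U3=1, U4=1, U5=1, U6=0, U7=0, U8=0 [stuck-at-0].
So the outputs are Y1=0, Y2=0. (Without the fault they would be Y1=0, Y2=1.)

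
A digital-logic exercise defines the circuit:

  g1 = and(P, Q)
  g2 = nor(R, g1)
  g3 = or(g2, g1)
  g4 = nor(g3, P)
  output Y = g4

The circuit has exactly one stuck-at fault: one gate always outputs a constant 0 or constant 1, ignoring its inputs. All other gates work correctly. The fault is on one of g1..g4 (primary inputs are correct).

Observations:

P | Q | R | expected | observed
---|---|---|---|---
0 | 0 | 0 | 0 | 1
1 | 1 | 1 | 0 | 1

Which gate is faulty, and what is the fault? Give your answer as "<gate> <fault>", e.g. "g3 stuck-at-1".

Fault-free values for test 1 (P=0, Q=0, R=0): g1=0, g2=1, g3=1, g4=0, giving Y=0. Observed 1.
Test 1: faults giving observed 1 are {g2 stuck-at-0, g3 stuck-at-0, g4 stuck-at-1}.
Test 2 (P=1, Q=1, R=1): fault-free g1=1, g2=0, g3=1, g4=0 → 0; observed 1. Eliminates g2 stuck-at-0, g3 stuck-at-0.
Only g4 stuck-at-1 is consistent with every test.

g4 stuck-at-1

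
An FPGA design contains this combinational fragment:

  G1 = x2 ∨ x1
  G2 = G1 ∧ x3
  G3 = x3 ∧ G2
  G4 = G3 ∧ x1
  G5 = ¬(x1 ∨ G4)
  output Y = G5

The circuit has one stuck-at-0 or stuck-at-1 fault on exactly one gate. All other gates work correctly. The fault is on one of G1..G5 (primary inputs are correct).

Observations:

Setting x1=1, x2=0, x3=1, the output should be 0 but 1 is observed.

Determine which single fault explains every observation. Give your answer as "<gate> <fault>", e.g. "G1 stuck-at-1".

Fault-free values for test 1 (x1=1, x2=0, x3=1): G1=1, G2=1, G3=1, G4=1, G5=0, giving Y=0. Observed 1.
Test 1: faults giving observed 1 are {G5 stuck-at-1}.
Only G5 stuck-at-1 is consistent with every test.

G5 stuck-at-1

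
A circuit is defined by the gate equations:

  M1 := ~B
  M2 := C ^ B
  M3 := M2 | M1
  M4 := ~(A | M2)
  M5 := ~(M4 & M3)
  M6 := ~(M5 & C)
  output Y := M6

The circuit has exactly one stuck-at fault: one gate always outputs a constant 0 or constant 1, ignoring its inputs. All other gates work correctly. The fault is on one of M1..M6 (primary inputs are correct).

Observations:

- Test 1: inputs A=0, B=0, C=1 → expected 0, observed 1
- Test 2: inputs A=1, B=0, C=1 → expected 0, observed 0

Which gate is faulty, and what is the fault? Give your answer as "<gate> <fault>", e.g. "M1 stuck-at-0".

M2 stuck-at-0

Fault-free values for test 1 (A=0, B=0, C=1): M1=1, M2=1, M3=1, M4=0, M5=1, M6=0, giving Y=0. Observed 1.
Test 1: faults giving observed 1 are {M2 stuck-at-0, M4 stuck-at-1, M5 stuck-at-0, M6 stuck-at-1}.
Test 2 (A=1, B=0, C=1): fault-free M1=1, M2=1, M3=1, M4=0, M5=1, M6=0 → 0; observed 0. Eliminates M4 stuck-at-1, M5 stuck-at-0, M6 stuck-at-1.
Only M2 stuck-at-0 is consistent with every test.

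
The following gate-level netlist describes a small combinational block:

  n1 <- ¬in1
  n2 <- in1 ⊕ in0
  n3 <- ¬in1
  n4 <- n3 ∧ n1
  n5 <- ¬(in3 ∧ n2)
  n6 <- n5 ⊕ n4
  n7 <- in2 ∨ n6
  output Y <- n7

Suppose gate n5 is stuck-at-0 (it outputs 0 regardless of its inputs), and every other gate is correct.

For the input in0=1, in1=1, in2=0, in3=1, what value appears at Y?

Propagate with n5 forced: n1=0, n2=0, n3=0, n4=0, n5=0 [stuck-at-0], n6=0, n7=0.
So Y = 0. (Without the fault it would be 1.)

0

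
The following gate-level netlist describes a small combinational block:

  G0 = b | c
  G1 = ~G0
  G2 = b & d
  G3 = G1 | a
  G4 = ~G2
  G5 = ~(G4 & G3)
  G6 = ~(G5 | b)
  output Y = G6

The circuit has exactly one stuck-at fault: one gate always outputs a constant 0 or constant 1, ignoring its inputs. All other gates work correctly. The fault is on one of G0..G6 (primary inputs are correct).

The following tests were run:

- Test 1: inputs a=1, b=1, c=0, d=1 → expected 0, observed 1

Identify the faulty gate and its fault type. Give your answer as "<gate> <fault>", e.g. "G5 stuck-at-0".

G6 stuck-at-1

Fault-free values for test 1 (a=1, b=1, c=0, d=1): G0=1, G1=0, G2=1, G3=1, G4=0, G5=1, G6=0, giving Y=0. Observed 1.
Test 1: faults giving observed 1 are {G6 stuck-at-1}.
Only G6 stuck-at-1 is consistent with every test.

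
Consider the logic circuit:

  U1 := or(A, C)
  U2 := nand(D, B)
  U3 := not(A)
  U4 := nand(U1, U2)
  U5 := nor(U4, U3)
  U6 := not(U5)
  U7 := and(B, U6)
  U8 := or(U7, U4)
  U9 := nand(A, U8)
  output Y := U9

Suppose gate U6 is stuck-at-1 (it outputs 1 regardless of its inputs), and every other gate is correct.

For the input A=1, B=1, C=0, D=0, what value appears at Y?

Propagate with U6 forced: U1=1, U2=1, U3=0, U4=0, U5=1, U6=1 [stuck-at-1], U7=1, U8=1, U9=0.
So Y = 0. (Without the fault it would be 1.)

0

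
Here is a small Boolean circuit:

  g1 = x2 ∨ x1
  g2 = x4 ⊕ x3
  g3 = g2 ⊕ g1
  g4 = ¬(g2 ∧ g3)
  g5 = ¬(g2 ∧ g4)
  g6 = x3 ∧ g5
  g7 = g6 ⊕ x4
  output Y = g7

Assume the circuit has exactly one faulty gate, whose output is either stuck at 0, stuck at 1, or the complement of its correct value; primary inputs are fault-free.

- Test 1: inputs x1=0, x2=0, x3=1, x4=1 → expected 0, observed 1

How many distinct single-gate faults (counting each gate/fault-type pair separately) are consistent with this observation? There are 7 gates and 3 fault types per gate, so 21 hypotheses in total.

Fault-free: g1=0, g2=0, g3=0, g4=1, g5=1, g6=1, g7=0 → 0. Observed 1.
  g1: none of the 3 fault types match ✗
  g2: none of the 3 fault types match ✗
  g3: none of the 3 fault types match ✗
  g4: none of the 3 fault types match ✗
  g5: stuck-at-0, inverted output ✓; others ✗
  g6: stuck-at-0, inverted output ✓; others ✗
  g7: stuck-at-1, inverted output ✓; others ✗
Consistent faults: {g5 stuck-at-0, g5 inverted output, g6 stuck-at-0, g6 inverted output, g7 stuck-at-1, g7 inverted output} — 6 in all.

6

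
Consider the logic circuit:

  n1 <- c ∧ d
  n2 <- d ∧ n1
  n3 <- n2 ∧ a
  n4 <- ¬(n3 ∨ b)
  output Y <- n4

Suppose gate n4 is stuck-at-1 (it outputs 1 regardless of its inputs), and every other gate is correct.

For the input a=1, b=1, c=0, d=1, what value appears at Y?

Propagate with n4 forced: n1=0, n2=0, n3=0, n4=1 [stuck-at-1].
So Y = 1. (Without the fault it would be 0.)

1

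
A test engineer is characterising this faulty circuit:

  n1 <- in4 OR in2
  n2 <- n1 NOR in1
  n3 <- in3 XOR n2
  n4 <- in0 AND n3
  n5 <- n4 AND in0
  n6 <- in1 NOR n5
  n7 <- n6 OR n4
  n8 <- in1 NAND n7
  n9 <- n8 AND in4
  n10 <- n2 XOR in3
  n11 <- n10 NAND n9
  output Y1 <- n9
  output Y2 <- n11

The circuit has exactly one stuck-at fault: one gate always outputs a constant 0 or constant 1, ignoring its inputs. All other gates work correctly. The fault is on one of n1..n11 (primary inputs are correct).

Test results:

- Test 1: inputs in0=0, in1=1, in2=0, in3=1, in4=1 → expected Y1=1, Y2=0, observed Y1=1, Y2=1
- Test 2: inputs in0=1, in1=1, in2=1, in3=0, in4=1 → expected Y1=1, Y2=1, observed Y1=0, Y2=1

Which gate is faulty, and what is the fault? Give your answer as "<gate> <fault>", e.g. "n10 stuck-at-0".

n2 stuck-at-1

Fault-free values for test 1 (in0=0, in1=1, in2=0, in3=1, in4=1): n1=1, n2=0, n3=1, n4=0, n5=0, n6=0, n7=0, n8=1, n9=1, n10=1, n11=0, giving Y1=1, Y2=0. Observed Y1=1, Y2=1.
Test 1: faults giving observed Y1=1, Y2=1 are {n2 stuck-at-1, n10 stuck-at-0, n11 stuck-at-1}.
Test 2 (in0=1, in1=1, in2=1, in3=0, in4=1): fault-free n1=1, n2=0, n3=0, n4=0, n5=0, n6=0, n7=0, n8=1, n9=1, n10=0, n11=1 → Y1=1, Y2=1; observed Y1=0, Y2=1. Eliminates n10 stuck-at-0, n11 stuck-at-1.
Only n2 stuck-at-1 is consistent with every test.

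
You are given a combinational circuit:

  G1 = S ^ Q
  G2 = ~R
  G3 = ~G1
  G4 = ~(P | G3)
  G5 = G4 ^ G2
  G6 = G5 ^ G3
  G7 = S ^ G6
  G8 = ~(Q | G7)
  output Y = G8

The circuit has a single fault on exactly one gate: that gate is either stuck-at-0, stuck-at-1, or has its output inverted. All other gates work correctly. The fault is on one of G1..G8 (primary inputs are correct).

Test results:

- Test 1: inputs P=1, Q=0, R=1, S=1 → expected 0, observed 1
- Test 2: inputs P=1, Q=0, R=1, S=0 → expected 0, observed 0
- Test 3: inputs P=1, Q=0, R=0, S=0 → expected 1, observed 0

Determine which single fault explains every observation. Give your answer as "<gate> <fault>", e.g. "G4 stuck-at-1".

Fault-free values for test 1 (P=1, Q=0, R=1, S=1): G1=1, G2=0, G3=0, G4=0, G5=0, G6=0, G7=1, G8=0, giving Y=0. Observed 1.
Test 1: faults giving observed 1 are {G1 stuck-at-0, G1 inverted output, G2 stuck-at-1, G2 inverted output, G3 stuck-at-1, G3 inverted output, G4 stuck-at-1, G4 inverted output, G5 stuck-at-1, G5 inverted output, G6 stuck-at-1, G6 inverted output, G7 stuck-at-0, G7 inverted output, G8 stuck-at-1, G8 inverted output}.
Test 2 (P=1, Q=0, R=1, S=0): fault-free G1=0, G2=0, G3=1, G4=0, G5=0, G6=1, G7=1, G8=0 → 0; observed 0. Eliminates G1 inverted output, G2 stuck-at-1, G2 inverted output, G3 inverted output, G4 stuck-at-1, G4 inverted output, G5 stuck-at-1, G5 inverted output, G6 inverted output, G7 stuck-at-0, G7 inverted output, G8 stuck-at-1, G8 inverted output.
Test 3 (P=1, Q=0, R=0, S=0): fault-free G1=0, G2=1, G3=1, G4=0, G5=1, G6=0, G7=0, G8=1 → 1; observed 0. Eliminates G1 stuck-at-0, G3 stuck-at-1.
Only G6 stuck-at-1 is consistent with every test.

G6 stuck-at-1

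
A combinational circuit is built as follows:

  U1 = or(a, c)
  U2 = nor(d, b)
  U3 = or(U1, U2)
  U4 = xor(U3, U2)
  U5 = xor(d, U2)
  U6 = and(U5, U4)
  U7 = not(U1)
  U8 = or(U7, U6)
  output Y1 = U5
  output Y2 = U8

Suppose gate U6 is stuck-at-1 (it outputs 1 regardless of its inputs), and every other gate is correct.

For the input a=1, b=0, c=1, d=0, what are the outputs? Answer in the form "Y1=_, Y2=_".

Propagate with U6 forced: U1=1, U2=1, U3=1, U4=0, U5=1, U6=1 [stuck-at-1], U7=0, U8=1.
So the outputs are Y1=1, Y2=1. (Without the fault they would be Y1=1, Y2=0.)

Y1=1, Y2=1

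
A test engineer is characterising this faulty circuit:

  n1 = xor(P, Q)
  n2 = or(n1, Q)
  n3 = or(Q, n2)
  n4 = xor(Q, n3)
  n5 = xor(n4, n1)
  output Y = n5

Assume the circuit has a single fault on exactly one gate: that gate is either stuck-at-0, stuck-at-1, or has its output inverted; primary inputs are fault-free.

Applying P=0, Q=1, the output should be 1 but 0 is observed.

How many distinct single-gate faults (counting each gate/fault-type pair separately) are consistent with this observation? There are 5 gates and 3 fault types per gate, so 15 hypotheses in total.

8

Fault-free: n1=1, n2=1, n3=1, n4=0, n5=1 → 1. Observed 0.
  n1: stuck-at-0, inverted output ✓; others ✗
  n2: none of the 3 fault types match ✗
  n3: stuck-at-0, inverted output ✓; others ✗
  n4: stuck-at-1, inverted output ✓; others ✗
  n5: stuck-at-0, inverted output ✓; others ✗
Consistent faults: {n1 stuck-at-0, n1 inverted output, n3 stuck-at-0, n3 inverted output, n4 stuck-at-1, n4 inverted output, n5 stuck-at-0, n5 inverted output} — 8 in all.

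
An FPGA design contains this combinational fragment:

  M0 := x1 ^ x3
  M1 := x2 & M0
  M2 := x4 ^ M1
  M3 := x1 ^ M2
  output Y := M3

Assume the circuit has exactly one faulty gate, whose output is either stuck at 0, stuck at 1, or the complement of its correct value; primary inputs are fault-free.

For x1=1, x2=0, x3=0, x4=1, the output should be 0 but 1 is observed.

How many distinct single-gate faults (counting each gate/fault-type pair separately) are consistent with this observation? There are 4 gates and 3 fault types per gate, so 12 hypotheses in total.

6

Fault-free: M0=1, M1=0, M2=1, M3=0 → 0. Observed 1.
  M0 stuck-at-0: output 0 ✗
  M0 stuck-at-1: output 0 ✗
  M0 inverted output: output 0 ✗
  M1 stuck-at-0: output 0 ✗
  M1 stuck-at-1: output 1 ✓
  M1 inverted output: output 1 ✓
  M2 stuck-at-0: output 1 ✓
  M2 stuck-at-1: output 0 ✗
  M2 inverted output: output 1 ✓
  M3 stuck-at-0: output 0 ✗
  M3 stuck-at-1: output 1 ✓
  M3 inverted output: output 1 ✓
Consistent faults: {M1 stuck-at-1, M1 inverted output, M2 stuck-at-0, M2 inverted output, M3 stuck-at-1, M3 inverted output} — 6 in all.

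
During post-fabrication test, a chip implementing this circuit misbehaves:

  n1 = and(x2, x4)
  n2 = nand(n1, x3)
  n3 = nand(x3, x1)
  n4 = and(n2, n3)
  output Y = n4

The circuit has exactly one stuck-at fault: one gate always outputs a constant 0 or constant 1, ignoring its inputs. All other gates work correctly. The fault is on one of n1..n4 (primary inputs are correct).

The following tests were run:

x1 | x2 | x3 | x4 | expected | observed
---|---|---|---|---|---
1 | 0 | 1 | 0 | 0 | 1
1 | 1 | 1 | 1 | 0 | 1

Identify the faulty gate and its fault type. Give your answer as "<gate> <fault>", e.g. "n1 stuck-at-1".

Fault-free values for test 1 (x1=1, x2=0, x3=1, x4=0): n1=0, n2=1, n3=0, n4=0, giving Y=0. Observed 1.
Test 1: faults giving observed 1 are {n3 stuck-at-1, n4 stuck-at-1}.
Test 2 (x1=1, x2=1, x3=1, x4=1): fault-free n1=1, n2=0, n3=0, n4=0 → 0; observed 1. Eliminates n3 stuck-at-1.
Only n4 stuck-at-1 is consistent with every test.

n4 stuck-at-1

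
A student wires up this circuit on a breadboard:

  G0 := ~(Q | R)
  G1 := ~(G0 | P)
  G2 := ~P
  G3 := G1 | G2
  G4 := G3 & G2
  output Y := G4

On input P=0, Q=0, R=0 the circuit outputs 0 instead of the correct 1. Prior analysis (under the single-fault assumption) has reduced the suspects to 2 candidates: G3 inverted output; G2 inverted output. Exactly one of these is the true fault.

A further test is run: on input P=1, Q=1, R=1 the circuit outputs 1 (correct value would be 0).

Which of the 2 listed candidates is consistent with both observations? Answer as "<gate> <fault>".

G2 inverted output

Evaluate each candidate on input P=1, Q=1, R=1:
  G3 inverted output: G0=0, G1=0, G2=0, G3=1 [inverted output], G4=0 → 0 — eliminated
  G2 inverted output: G0=0, G1=0, G2=1 [inverted output], G3=1, G4=1 → 1 — matches
Only G2 inverted output reproduces the observed 1.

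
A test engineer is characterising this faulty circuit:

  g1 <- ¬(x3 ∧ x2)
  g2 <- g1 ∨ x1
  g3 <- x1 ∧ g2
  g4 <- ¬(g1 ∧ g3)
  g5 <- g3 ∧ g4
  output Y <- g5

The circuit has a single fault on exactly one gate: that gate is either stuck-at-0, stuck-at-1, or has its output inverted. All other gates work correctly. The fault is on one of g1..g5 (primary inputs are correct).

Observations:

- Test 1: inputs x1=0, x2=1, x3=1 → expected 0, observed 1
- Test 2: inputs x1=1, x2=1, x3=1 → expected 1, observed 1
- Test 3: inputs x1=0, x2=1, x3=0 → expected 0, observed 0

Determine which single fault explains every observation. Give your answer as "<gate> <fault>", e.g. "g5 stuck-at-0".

Fault-free values for test 1 (x1=0, x2=1, x3=1): g1=0, g2=0, g3=0, g4=1, g5=0, giving Y=0. Observed 1.
Test 1: faults giving observed 1 are {g3 stuck-at-1, g3 inverted output, g5 stuck-at-1, g5 inverted output}.
Test 2 (x1=1, x2=1, x3=1): fault-free g1=0, g2=1, g3=1, g4=1, g5=1 → 1; observed 1. Eliminates g3 inverted output, g5 inverted output.
Test 3 (x1=0, x2=1, x3=0): fault-free g1=1, g2=1, g3=0, g4=1, g5=0 → 0; observed 0. Eliminates g5 stuck-at-1.
Only g3 stuck-at-1 is consistent with every test.

g3 stuck-at-1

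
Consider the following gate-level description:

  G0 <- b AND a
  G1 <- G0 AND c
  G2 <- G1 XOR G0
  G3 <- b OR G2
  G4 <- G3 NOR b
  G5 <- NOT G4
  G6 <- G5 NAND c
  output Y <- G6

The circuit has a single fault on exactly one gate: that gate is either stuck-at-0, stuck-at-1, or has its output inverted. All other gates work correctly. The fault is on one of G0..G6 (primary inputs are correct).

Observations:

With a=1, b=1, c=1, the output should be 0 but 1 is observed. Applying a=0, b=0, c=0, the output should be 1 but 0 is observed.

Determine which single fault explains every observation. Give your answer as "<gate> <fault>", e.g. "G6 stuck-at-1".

Fault-free values for test 1 (a=1, b=1, c=1): G0=1, G1=1, G2=0, G3=1, G4=0, G5=1, G6=0, giving Y=0. Observed 1.
Test 1: faults giving observed 1 are {G4 stuck-at-1, G4 inverted output, G5 stuck-at-0, G5 inverted output, G6 stuck-at-1, G6 inverted output}.
Test 2 (a=0, b=0, c=0): fault-free G0=0, G1=0, G2=0, G3=0, G4=1, G5=0, G6=1 → 1; observed 0. Eliminates G4 stuck-at-1, G4 inverted output, G5 stuck-at-0, G5 inverted output, G6 stuck-at-1.
Only G6 inverted output is consistent with every test.

G6 inverted output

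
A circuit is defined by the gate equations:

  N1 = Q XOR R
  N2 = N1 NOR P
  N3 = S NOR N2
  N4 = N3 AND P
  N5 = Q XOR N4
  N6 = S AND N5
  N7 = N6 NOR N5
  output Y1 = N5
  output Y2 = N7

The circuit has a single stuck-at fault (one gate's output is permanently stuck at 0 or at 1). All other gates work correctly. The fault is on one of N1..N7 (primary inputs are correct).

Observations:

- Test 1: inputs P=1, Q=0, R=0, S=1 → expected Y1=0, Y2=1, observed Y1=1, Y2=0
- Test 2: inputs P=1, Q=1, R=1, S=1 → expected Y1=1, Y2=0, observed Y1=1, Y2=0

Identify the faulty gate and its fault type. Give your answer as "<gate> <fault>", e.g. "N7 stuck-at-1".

N5 stuck-at-1

Fault-free values for test 1 (P=1, Q=0, R=0, S=1): N1=0, N2=0, N3=0, N4=0, N5=0, N6=0, N7=1, giving Y1=0, Y2=1. Observed Y1=1, Y2=0.
Test 1: faults giving observed Y1=1, Y2=0 are {N3 stuck-at-1, N4 stuck-at-1, N5 stuck-at-1}.
Test 2 (P=1, Q=1, R=1, S=1): fault-free N1=0, N2=0, N3=0, N4=0, N5=1, N6=1, N7=0 → Y1=1, Y2=0; observed Y1=1, Y2=0. Eliminates N3 stuck-at-1, N4 stuck-at-1.
Only N5 stuck-at-1 is consistent with every test.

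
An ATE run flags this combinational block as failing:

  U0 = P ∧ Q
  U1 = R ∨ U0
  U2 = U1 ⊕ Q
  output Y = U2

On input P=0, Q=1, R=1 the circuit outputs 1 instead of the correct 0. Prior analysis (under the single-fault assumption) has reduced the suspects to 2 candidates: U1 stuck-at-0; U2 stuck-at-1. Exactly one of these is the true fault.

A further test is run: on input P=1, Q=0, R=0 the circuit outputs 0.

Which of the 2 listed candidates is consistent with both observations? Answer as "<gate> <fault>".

Evaluate each candidate on input P=1, Q=0, R=0:
  U1 stuck-at-0: U0=0, U1=0 [stuck-at-0], U2=0 → 0 — matches
  U2 stuck-at-1: U0=0, U1=0, U2=1 [stuck-at-1] → 1 — eliminated
Only U1 stuck-at-0 reproduces the observed 0.

U1 stuck-at-0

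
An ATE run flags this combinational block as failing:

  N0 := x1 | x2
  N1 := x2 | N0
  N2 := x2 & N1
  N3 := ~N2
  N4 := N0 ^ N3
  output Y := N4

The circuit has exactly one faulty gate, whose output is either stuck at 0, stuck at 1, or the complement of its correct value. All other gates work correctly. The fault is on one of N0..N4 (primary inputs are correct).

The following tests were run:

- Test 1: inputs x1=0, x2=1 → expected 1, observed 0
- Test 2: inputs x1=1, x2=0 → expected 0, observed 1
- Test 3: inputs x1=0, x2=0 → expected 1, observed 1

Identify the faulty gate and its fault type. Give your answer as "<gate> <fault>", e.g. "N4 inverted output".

N0 stuck-at-0

Fault-free values for test 1 (x1=0, x2=1): N0=1, N1=1, N2=1, N3=0, N4=1, giving Y=1. Observed 0.
Test 1: faults giving observed 0 are {N0 stuck-at-0, N0 inverted output, N1 stuck-at-0, N1 inverted output, N2 stuck-at-0, N2 inverted output, N3 stuck-at-1, N3 inverted output, N4 stuck-at-0, N4 inverted output}.
Test 2 (x1=1, x2=0): fault-free N0=1, N1=1, N2=0, N3=1, N4=0 → 0; observed 1. Eliminates N1 stuck-at-0, N1 inverted output, N2 stuck-at-0, N3 stuck-at-1, N4 stuck-at-0.
Test 3 (x1=0, x2=0): fault-free N0=0, N1=0, N2=0, N3=1, N4=1 → 1; observed 1. Eliminates N0 inverted output, N2 inverted output, N3 inverted output, N4 inverted output.
Only N0 stuck-at-0 is consistent with every test.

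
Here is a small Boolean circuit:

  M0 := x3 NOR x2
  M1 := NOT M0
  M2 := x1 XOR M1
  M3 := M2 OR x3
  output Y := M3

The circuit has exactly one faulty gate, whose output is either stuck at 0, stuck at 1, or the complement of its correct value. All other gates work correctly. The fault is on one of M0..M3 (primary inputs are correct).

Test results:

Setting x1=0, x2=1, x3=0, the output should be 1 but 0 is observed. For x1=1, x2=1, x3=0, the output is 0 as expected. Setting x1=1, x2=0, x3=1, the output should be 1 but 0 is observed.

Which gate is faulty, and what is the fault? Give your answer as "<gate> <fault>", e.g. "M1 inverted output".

M3 stuck-at-0

Fault-free values for test 1 (x1=0, x2=1, x3=0): M0=0, M1=1, M2=1, M3=1, giving Y=1. Observed 0.
Test 1: faults giving observed 0 are {M0 stuck-at-1, M0 inverted output, M1 stuck-at-0, M1 inverted output, M2 stuck-at-0, M2 inverted output, M3 stuck-at-0, M3 inverted output}.
Test 2 (x1=1, x2=1, x3=0): fault-free M0=0, M1=1, M2=0, M3=0 → 0; observed 0. Eliminates M0 stuck-at-1, M0 inverted output, M1 stuck-at-0, M1 inverted output, M2 inverted output, M3 inverted output.
Test 3 (x1=1, x2=0, x3=1): fault-free M0=0, M1=1, M2=0, M3=1 → 1; observed 0. Eliminates M2 stuck-at-0.
Only M3 stuck-at-0 is consistent with every test.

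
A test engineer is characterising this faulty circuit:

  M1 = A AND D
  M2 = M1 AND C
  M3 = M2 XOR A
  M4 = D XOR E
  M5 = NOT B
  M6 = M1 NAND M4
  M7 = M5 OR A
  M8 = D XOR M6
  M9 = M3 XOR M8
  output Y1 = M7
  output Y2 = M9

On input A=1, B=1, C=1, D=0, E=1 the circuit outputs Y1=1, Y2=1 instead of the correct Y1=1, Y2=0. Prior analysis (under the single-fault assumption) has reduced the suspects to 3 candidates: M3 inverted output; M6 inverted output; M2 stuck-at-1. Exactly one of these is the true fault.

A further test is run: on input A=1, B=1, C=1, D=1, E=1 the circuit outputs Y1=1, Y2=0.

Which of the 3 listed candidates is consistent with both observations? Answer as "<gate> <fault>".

M2 stuck-at-1

Evaluate each candidate on input A=1, B=1, C=1, D=1, E=1:
  M3 inverted output: M1=1, M2=1, M3=1 [inverted output], M4=0, M5=0, M6=1, M7=1, M8=0, M9=1 → Y1=1, Y2=1 — eliminated
  M6 inverted output: M1=1, M2=1, M3=0, M4=0, M5=0, M6=0 [inverted output], M7=1, M8=1, M9=1 → Y1=1, Y2=1 — eliminated
  M2 stuck-at-1: M1=1, M2=1 [stuck-at-1], M3=0, M4=0, M5=0, M6=1, M7=1, M8=0, M9=0 → Y1=1, Y2=0 — matches
Only M2 stuck-at-1 reproduces the observed Y1=1, Y2=0.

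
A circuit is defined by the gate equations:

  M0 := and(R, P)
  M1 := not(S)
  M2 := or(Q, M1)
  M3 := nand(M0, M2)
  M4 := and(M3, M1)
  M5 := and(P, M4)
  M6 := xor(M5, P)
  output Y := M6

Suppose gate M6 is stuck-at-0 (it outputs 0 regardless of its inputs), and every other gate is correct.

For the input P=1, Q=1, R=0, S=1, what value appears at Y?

Propagate with M6 forced: M0=0, M1=0, M2=1, M3=1, M4=0, M5=0, M6=0 [stuck-at-0].
So Y = 0. (Without the fault it would be 1.)

0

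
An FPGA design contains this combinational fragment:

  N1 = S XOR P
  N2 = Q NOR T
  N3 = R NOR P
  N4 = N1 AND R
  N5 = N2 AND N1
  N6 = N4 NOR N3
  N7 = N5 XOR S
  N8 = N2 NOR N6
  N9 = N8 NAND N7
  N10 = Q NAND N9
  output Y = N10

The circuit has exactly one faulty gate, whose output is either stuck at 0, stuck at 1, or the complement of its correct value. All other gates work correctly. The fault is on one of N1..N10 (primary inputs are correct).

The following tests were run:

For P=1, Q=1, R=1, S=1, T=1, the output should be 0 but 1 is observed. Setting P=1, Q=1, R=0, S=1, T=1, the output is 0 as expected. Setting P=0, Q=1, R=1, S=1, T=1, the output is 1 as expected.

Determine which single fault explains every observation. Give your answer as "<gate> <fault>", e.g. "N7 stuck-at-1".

Fault-free values for test 1 (P=1, Q=1, R=1, S=1, T=1): N1=0, N2=0, N3=0, N4=0, N5=0, N6=1, N7=1, N8=0, N9=1, N10=0, giving Y=0. Observed 1.
Test 1: faults giving observed 1 are {N1 stuck-at-1, N1 inverted output, N3 stuck-at-1, N3 inverted output, N4 stuck-at-1, N4 inverted output, N6 stuck-at-0, N6 inverted output, N8 stuck-at-1, N8 inverted output, N9 stuck-at-0, N9 inverted output, N10 stuck-at-1, N10 inverted output}.
Test 2 (P=1, Q=1, R=0, S=1, T=1): fault-free N1=0, N2=0, N3=0, N4=0, N5=0, N6=1, N7=1, N8=0, N9=1, N10=0 → 0; observed 0. Eliminates N3 stuck-at-1, N3 inverted output, N4 stuck-at-1, N4 inverted output, N6 stuck-at-0, N6 inverted output, N8 stuck-at-1, N8 inverted output, N9 stuck-at-0, N9 inverted output, N10 stuck-at-1, N10 inverted output.
Test 3 (P=0, Q=1, R=1, S=1, T=1): fault-free N1=1, N2=0, N3=0, N4=1, N5=0, N6=0, N7=1, N8=1, N9=0, N10=1 → 1; observed 1. Eliminates N1 inverted output.
Only N1 stuck-at-1 is consistent with every test.

N1 stuck-at-1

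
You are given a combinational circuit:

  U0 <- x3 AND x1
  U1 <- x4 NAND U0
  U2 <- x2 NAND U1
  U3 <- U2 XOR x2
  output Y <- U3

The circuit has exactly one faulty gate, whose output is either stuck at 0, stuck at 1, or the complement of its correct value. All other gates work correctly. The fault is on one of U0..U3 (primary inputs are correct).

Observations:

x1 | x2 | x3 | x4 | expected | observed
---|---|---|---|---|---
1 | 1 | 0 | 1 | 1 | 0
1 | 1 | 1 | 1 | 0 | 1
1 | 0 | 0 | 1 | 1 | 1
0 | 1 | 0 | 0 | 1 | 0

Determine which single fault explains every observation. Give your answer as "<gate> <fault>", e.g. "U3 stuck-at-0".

Fault-free values for test 1 (x1=1, x2=1, x3=0, x4=1): U0=0, U1=1, U2=0, U3=1, giving Y=1. Observed 0.
Test 1: faults giving observed 0 are {U0 stuck-at-1, U0 inverted output, U1 stuck-at-0, U1 inverted output, U2 stuck-at-1, U2 inverted output, U3 stuck-at-0, U3 inverted output}.
Test 2 (x1=1, x2=1, x3=1, x4=1): fault-free U0=1, U1=0, U2=1, U3=0 → 0; observed 1. Eliminates U0 stuck-at-1, U1 stuck-at-0, U2 stuck-at-1, U3 stuck-at-0.
Test 3 (x1=1, x2=0, x3=0, x4=1): fault-free U0=0, U1=1, U2=1, U3=1 → 1; observed 1. Eliminates U2 inverted output, U3 inverted output.
Test 4 (x1=0, x2=1, x3=0, x4=0): fault-free U0=0, U1=1, U2=0, U3=1 → 1; observed 0. Eliminates U0 inverted output.
Only U1 inverted output is consistent with every test.

U1 inverted output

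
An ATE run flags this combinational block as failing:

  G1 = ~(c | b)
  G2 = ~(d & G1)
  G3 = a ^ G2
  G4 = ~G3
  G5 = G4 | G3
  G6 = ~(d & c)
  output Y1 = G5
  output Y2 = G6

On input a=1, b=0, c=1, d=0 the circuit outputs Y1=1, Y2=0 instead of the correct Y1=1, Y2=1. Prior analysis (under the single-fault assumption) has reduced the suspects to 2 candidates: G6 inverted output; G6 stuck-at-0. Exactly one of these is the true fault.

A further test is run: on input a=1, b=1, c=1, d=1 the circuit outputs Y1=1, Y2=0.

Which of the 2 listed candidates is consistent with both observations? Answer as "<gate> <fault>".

Evaluate each candidate on input a=1, b=1, c=1, d=1:
  G6 inverted output: G1=0, G2=1, G3=0, G4=1, G5=1, G6=1 [inverted output] → Y1=1, Y2=1 — eliminated
  G6 stuck-at-0: G1=0, G2=1, G3=0, G4=1, G5=1, G6=0 [stuck-at-0] → Y1=1, Y2=0 — matches
Only G6 stuck-at-0 reproduces the observed Y1=1, Y2=0.

G6 stuck-at-0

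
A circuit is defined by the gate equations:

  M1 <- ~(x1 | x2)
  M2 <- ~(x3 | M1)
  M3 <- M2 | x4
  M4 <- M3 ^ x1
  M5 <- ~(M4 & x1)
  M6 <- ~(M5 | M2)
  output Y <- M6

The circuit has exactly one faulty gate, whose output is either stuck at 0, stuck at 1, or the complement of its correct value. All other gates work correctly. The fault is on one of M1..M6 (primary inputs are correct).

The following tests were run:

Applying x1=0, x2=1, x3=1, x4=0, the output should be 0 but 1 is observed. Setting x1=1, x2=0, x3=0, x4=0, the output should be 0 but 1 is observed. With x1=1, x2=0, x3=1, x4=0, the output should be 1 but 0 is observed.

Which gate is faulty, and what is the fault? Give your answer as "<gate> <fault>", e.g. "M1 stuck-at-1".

Fault-free values for test 1 (x1=0, x2=1, x3=1, x4=0): M1=0, M2=0, M3=0, M4=0, M5=1, M6=0, giving Y=0. Observed 1.
Test 1: faults giving observed 1 are {M5 stuck-at-0, M5 inverted output, M6 stuck-at-1, M6 inverted output}.
Test 2 (x1=1, x2=0, x3=0, x4=0): fault-free M1=0, M2=1, M3=1, M4=0, M5=1, M6=0 → 0; observed 1. Eliminates M5 stuck-at-0, M5 inverted output.
Test 3 (x1=1, x2=0, x3=1, x4=0): fault-free M1=0, M2=0, M3=0, M4=1, M5=0, M6=1 → 1; observed 0. Eliminates M6 stuck-at-1.
Only M6 inverted output is consistent with every test.

M6 inverted output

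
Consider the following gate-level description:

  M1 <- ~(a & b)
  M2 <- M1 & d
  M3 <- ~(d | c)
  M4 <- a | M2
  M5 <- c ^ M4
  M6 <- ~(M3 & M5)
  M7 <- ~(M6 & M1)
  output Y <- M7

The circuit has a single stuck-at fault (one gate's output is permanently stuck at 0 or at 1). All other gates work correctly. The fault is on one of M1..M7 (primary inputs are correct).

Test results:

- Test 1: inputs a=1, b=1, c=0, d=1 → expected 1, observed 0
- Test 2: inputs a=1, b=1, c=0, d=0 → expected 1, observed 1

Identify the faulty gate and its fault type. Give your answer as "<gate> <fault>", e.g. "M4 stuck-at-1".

M1 stuck-at-1

Fault-free values for test 1 (a=1, b=1, c=0, d=1): M1=0, M2=0, M3=0, M4=1, M5=1, M6=1, M7=1, giving Y=1. Observed 0.
Test 1: faults giving observed 0 are {M1 stuck-at-1, M7 stuck-at-0}.
Test 2 (a=1, b=1, c=0, d=0): fault-free M1=0, M2=0, M3=1, M4=1, M5=1, M6=0, M7=1 → 1; observed 1. Eliminates M7 stuck-at-0.
Only M1 stuck-at-1 is consistent with every test.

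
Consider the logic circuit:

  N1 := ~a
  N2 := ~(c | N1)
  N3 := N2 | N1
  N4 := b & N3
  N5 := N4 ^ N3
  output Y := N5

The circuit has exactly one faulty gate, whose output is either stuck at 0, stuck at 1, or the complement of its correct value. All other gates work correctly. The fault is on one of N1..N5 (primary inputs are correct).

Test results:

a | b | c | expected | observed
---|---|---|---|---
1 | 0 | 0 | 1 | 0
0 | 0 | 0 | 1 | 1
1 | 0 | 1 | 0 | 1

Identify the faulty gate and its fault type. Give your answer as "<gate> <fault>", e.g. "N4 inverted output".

N2 inverted output

Fault-free values for test 1 (a=1, b=0, c=0): N1=0, N2=1, N3=1, N4=0, N5=1, giving Y=1. Observed 0.
Test 1: faults giving observed 0 are {N2 stuck-at-0, N2 inverted output, N3 stuck-at-0, N3 inverted output, N4 stuck-at-1, N4 inverted output, N5 stuck-at-0, N5 inverted output}.
Test 2 (a=0, b=0, c=0): fault-free N1=1, N2=0, N3=1, N4=0, N5=1 → 1; observed 1. Eliminates N3 stuck-at-0, N3 inverted output, N4 stuck-at-1, N4 inverted output, N5 stuck-at-0, N5 inverted output.
Test 3 (a=1, b=0, c=1): fault-free N1=0, N2=0, N3=0, N4=0, N5=0 → 0; observed 1. Eliminates N2 stuck-at-0.
Only N2 inverted output is consistent with every test.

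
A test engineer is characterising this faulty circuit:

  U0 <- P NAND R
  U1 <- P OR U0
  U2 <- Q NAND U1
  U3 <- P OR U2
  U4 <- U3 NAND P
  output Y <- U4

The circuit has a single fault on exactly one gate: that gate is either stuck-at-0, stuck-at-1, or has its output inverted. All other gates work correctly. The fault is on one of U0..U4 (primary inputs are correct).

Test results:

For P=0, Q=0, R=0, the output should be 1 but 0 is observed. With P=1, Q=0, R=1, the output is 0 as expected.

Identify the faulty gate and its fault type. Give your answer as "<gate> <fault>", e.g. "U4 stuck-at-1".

U4 stuck-at-0

Fault-free values for test 1 (P=0, Q=0, R=0): U0=1, U1=1, U2=1, U3=1, U4=1, giving Y=1. Observed 0.
Test 1: faults giving observed 0 are {U4 stuck-at-0, U4 inverted output}.
Test 2 (P=1, Q=0, R=1): fault-free U0=0, U1=1, U2=1, U3=1, U4=0 → 0; observed 0. Eliminates U4 inverted output.
Only U4 stuck-at-0 is consistent with every test.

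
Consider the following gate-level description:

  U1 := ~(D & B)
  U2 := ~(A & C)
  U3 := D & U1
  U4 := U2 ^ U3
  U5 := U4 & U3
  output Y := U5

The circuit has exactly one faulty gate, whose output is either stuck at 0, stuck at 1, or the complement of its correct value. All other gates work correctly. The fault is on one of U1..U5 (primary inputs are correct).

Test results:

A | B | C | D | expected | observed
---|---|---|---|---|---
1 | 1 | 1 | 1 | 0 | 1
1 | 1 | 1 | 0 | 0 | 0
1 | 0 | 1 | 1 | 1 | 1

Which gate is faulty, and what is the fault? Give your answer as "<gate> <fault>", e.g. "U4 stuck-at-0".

U1 stuck-at-1

Fault-free values for test 1 (A=1, B=1, C=1, D=1): U1=0, U2=0, U3=0, U4=0, U5=0, giving Y=0. Observed 1.
Test 1: faults giving observed 1 are {U1 stuck-at-1, U1 inverted output, U3 stuck-at-1, U3 inverted output, U5 stuck-at-1, U5 inverted output}.
Test 2 (A=1, B=1, C=1, D=0): fault-free U1=1, U2=0, U3=0, U4=0, U5=0 → 0; observed 0. Eliminates U3 stuck-at-1, U3 inverted output, U5 stuck-at-1, U5 inverted output.
Test 3 (A=1, B=0, C=1, D=1): fault-free U1=1, U2=0, U3=1, U4=1, U5=1 → 1; observed 1. Eliminates U1 inverted output.
Only U1 stuck-at-1 is consistent with every test.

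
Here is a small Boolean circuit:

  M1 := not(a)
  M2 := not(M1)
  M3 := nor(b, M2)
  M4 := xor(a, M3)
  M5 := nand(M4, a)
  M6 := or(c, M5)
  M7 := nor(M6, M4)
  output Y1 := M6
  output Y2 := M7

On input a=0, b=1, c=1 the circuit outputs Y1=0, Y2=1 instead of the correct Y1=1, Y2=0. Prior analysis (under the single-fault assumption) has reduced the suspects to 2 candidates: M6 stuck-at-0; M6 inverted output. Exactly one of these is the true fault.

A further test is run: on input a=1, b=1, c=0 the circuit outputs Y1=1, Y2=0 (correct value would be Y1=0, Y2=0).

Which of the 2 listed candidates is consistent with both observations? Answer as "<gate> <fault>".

Evaluate each candidate on input a=1, b=1, c=0:
  M6 stuck-at-0: M1=0, M2=1, M3=0, M4=1, M5=0, M6=0 [stuck-at-0], M7=0 → Y1=0, Y2=0 — eliminated
  M6 inverted output: M1=0, M2=1, M3=0, M4=1, M5=0, M6=1 [inverted output], M7=0 → Y1=1, Y2=0 — matches
Only M6 inverted output reproduces the observed Y1=1, Y2=0.

M6 inverted output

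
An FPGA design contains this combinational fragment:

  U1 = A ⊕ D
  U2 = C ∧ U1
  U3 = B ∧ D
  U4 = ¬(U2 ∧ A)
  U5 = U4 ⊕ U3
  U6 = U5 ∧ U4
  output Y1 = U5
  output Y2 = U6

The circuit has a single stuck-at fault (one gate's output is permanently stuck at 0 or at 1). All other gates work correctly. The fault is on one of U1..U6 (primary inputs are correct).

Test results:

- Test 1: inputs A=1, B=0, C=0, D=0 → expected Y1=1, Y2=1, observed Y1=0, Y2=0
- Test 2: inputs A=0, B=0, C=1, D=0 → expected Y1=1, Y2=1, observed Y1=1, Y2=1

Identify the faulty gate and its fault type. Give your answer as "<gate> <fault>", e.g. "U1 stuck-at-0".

U2 stuck-at-1

Fault-free values for test 1 (A=1, B=0, C=0, D=0): U1=1, U2=0, U3=0, U4=1, U5=1, U6=1, giving Y1=1, Y2=1. Observed Y1=0, Y2=0.
Test 1: faults giving observed Y1=0, Y2=0 are {U2 stuck-at-1, U3 stuck-at-1, U4 stuck-at-0, U5 stuck-at-0}.
Test 2 (A=0, B=0, C=1, D=0): fault-free U1=0, U2=0, U3=0, U4=1, U5=1, U6=1 → Y1=1, Y2=1; observed Y1=1, Y2=1. Eliminates U3 stuck-at-1, U4 stuck-at-0, U5 stuck-at-0.
Only U2 stuck-at-1 is consistent with every test.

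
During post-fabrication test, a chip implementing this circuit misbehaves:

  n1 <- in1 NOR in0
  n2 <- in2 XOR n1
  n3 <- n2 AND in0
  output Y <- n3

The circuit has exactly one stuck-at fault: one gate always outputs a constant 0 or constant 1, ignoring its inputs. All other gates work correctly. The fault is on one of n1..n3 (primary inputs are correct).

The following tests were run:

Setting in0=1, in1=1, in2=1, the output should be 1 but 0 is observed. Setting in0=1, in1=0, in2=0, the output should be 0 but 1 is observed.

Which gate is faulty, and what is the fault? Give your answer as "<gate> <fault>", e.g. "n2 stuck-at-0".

n1 stuck-at-1

Fault-free values for test 1 (in0=1, in1=1, in2=1): n1=0, n2=1, n3=1, giving Y=1. Observed 0.
Test 1: faults giving observed 0 are {n1 stuck-at-1, n2 stuck-at-0, n3 stuck-at-0}.
Test 2 (in0=1, in1=0, in2=0): fault-free n1=0, n2=0, n3=0 → 0; observed 1. Eliminates n2 stuck-at-0, n3 stuck-at-0.
Only n1 stuck-at-1 is consistent with every test.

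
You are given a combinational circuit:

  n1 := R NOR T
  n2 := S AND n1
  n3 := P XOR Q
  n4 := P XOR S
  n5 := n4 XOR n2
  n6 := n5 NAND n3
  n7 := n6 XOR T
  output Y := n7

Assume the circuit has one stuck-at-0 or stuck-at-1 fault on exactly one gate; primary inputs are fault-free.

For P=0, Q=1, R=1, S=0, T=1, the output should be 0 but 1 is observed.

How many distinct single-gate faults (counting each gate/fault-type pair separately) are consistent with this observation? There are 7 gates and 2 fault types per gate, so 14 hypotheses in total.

5

Fault-free: n1=0, n2=0, n3=1, n4=0, n5=0, n6=1, n7=0 → 0. Observed 1.
  n1 stuck-at-0: output 0 ✗
  n1 stuck-at-1: output 0 ✗
  n2 stuck-at-0: output 0 ✗
  n2 stuck-at-1: output 1 ✓
  n3 stuck-at-0: output 0 ✗
  n3 stuck-at-1: output 0 ✗
  n4 stuck-at-0: output 0 ✗
  n4 stuck-at-1: output 1 ✓
  n5 stuck-at-0: output 0 ✗
  n5 stuck-at-1: output 1 ✓
  n6 stuck-at-0: output 1 ✓
  n6 stuck-at-1: output 0 ✗
  n7 stuck-at-0: output 0 ✗
  n7 stuck-at-1: output 1 ✓
Consistent faults: {n2 stuck-at-1, n4 stuck-at-1, n5 stuck-at-1, n6 stuck-at-0, n7 stuck-at-1} — 5 in all.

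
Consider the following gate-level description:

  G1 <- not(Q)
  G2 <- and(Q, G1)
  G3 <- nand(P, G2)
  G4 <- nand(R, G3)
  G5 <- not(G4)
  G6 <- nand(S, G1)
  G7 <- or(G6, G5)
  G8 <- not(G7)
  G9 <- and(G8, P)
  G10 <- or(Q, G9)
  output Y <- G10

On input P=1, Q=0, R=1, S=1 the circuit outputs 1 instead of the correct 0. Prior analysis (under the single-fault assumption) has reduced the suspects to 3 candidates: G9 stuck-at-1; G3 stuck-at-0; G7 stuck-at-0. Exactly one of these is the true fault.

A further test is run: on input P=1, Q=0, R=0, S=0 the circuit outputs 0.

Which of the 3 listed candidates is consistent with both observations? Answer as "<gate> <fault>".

Evaluate each candidate on input P=1, Q=0, R=0, S=0:
  G9 stuck-at-1: G1=1, G2=0, G3=1, G4=1, G5=0, G6=1, G7=1, G8=0, G9=1 [stuck-at-1], G10=1 → 1 — eliminated
  G3 stuck-at-0: G1=1, G2=0, G3=0 [stuck-at-0], G4=1, G5=0, G6=1, G7=1, G8=0, G9=0, G10=0 → 0 — matches
  G7 stuck-at-0: G1=1, G2=0, G3=1, G4=1, G5=0, G6=1, G7=0 [stuck-at-0], G8=1, G9=1, G10=1 → 1 — eliminated
Only G3 stuck-at-0 reproduces the observed 0.

G3 stuck-at-0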